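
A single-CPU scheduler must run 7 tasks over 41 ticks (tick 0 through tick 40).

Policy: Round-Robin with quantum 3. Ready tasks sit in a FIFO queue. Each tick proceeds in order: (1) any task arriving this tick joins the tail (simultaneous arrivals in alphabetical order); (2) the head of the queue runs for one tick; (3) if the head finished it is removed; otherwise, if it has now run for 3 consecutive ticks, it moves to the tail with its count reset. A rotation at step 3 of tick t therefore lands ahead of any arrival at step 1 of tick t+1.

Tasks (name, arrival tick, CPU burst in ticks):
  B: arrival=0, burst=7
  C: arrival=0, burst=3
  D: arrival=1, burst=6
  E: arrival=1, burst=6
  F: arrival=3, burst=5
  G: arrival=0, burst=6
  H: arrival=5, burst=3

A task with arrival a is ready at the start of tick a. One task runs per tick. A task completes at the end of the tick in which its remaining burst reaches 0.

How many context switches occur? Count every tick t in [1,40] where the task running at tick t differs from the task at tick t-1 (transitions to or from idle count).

context switches = 13

t=0: queue=[B,C,G] q_used=0 → run B
t=1: queue=[B,C,G,D,E] q_used=1 → run B
t=2: queue=[B,C,G,D,E] q_used=2 → run B
t=3: queue=[C,G,D,E,B,F] q_used=0 → run C
t=4: queue=[C,G,D,E,B,F] q_used=1 → run C
t=5: queue=[C,G,D,E,B,F,H] q_used=2 → run C
t=6: queue=[G,D,E,B,F,H] q_used=0 → run G
t=7: queue=[G,D,E,B,F,H] q_used=1 → run G
t=8: queue=[G,D,E,B,F,H] q_used=2 → run G
t=9: queue=[D,E,B,F,H,G] q_used=0 → run D
t=10: queue=[D,E,B,F,H,G] q_used=1 → run D
t=11: queue=[D,E,B,F,H,G] q_used=2 → run D
t=12: queue=[E,B,F,H,G,D] q_used=0 → run E
t=13: queue=[E,B,F,H,G,D] q_used=1 → run E
t=14: queue=[E,B,F,H,G,D] q_used=2 → run E
t=15: queue=[B,F,H,G,D,E] q_used=0 → run B
t=16: queue=[B,F,H,G,D,E] q_used=1 → run B
t=17: queue=[B,F,H,G,D,E] q_used=2 → run B
t=18: queue=[F,H,G,D,E,B] q_used=0 → run F
t=19: queue=[F,H,G,D,E,B] q_used=1 → run F
t=20: queue=[F,H,G,D,E,B] q_used=2 → run F
t=21: queue=[H,G,D,E,B,F] q_used=0 → run H
t=22: queue=[H,G,D,E,B,F] q_used=1 → run H
t=23: queue=[H,G,D,E,B,F] q_used=2 → run H
t=24: queue=[G,D,E,B,F] q_used=0 → run G
t=25: queue=[G,D,E,B,F] q_used=1 → run G
t=26: queue=[G,D,E,B,F] q_used=2 → run G
t=27: queue=[D,E,B,F] q_used=0 → run D
t=28: queue=[D,E,B,F] q_used=1 → run D
t=29: queue=[D,E,B,F] q_used=2 → run D
t=30: queue=[E,B,F] q_used=0 → run E
t=31: queue=[E,B,F] q_used=1 → run E
t=32: queue=[E,B,F] q_used=2 → run E
t=33: queue=[B,F] q_used=0 → run B
t=34: queue=[F] q_used=0 → run F
t=35: queue=[F] q_used=1 → run F
t=36: (idle)
t=37: (idle)
t=38: (idle)
t=39: (idle)
t=40: (idle)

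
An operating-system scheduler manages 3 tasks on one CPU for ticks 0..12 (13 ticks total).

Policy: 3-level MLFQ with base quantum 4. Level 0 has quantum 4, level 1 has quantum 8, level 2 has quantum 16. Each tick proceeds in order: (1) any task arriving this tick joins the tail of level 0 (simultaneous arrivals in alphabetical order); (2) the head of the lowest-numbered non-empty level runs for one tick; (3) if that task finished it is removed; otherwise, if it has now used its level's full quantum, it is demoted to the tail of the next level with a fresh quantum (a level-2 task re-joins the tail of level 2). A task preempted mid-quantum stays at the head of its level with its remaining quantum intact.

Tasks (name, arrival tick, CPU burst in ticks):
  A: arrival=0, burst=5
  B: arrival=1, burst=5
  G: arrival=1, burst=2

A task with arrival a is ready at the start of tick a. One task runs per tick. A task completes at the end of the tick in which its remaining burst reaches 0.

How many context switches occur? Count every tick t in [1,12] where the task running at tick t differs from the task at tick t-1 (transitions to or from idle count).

context switches = 5

t=0: L0/L1/L2 = A/-/- → run A
t=1: L0/L1/L2 = ABG/-/- → run A
t=2: L0/L1/L2 = ABG/-/- → run A
t=3: L0/L1/L2 = ABG/-/- → run A
t=4: L0/L1/L2 = BG/A/- → run B
t=5: L0/L1/L2 = BG/A/- → run B
t=6: L0/L1/L2 = BG/A/- → run B
t=7: L0/L1/L2 = BG/A/- → run B
t=8: L0/L1/L2 = G/AB/- → run G
t=9: L0/L1/L2 = G/AB/- → run G
t=10: L0/L1/L2 = -/AB/- → run A
t=11: L0/L1/L2 = -/B/- → run B
t=12: (idle)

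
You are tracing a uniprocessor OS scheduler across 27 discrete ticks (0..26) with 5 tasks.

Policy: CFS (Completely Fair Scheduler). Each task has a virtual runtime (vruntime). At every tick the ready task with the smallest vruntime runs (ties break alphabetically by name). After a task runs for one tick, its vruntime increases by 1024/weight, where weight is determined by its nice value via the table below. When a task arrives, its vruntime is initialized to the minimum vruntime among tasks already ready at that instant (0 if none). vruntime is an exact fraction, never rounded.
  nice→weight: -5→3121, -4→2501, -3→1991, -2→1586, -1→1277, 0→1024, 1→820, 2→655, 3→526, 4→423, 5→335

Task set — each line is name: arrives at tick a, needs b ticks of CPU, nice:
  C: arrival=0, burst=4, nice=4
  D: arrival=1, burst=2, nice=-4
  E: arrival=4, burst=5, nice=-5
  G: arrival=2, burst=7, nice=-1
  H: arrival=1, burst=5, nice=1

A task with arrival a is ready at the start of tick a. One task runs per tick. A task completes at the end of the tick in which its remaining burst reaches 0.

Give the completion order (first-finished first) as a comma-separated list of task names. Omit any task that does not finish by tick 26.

t=0: vr[C=0] → run C
t=1: vr[C=1024/423 D=1024/423 H=1024/423] → run C
t=2: vr[C=2048/423 D=1024/423 G=1024/423 H=1024/423] → run D
t=3: vr[C=2048/423 D=2994176/1057923 G=1024/423 H=1024/423] → run G
t=4: vr[C=2048/423 D=2994176/1057923 E=1024/423 G=1740800/540171 H=1024/423] → run E
t=5: vr[C=2048/423 D=2994176/1057923 E=3629056/1320183 G=1740800/540171 H=1024/423] → run H
t=6: vr[C=2048/423 D=2994176/1057923 E=3629056/1320183 G=1740800/540171 H=318208/86715] → run E
t=7: vr[C=2048/423 D=2994176/1057923 E=4062208/1320183 G=1740800/540171 H=318208/86715] → run D
t=8: vr[C=2048/423 E=4062208/1320183 G=1740800/540171 H=318208/86715] → run E
t=9: vr[C=2048/423 E=4495360/1320183 G=1740800/540171 H=318208/86715] → run G
t=10: vr[C=2048/423 E=4495360/1320183 G=2173952/540171 H=318208/86715] → run E
t=11: vr[C=2048/423 E=4928512/1320183 G=2173952/540171 H=318208/86715] → run H
t=12: vr[C=2048/423 E=4928512/1320183 G=2173952/540171 H=426496/86715] → run E
t=13: vr[C=2048/423 G=2173952/540171 H=426496/86715] → run G
t=14: vr[C=2048/423 G=2607104/540171 H=426496/86715] → run G
t=15: vr[C=2048/423 G=3040256/540171 H=426496/86715] → run C
t=16: vr[C=1024/141 G=3040256/540171 H=426496/86715] → run H
t=17: vr[C=1024/141 G=3040256/540171 H=534784/86715] → run G
t=18: vr[C=1024/141 G=3473408/540171 H=534784/86715] → run H
t=19: vr[C=1024/141 G=3473408/540171 H=643072/86715] → run G
t=20: vr[C=1024/141 G=3906560/540171 H=643072/86715] → run G
t=21: vr[C=1024/141 H=643072/86715] → run C
t=22: vr[H=643072/86715] → run H
t=23: (idle)
t=24: (idle)
t=25: (idle)
t=26: (idle)

completion order = D, E, G, C, H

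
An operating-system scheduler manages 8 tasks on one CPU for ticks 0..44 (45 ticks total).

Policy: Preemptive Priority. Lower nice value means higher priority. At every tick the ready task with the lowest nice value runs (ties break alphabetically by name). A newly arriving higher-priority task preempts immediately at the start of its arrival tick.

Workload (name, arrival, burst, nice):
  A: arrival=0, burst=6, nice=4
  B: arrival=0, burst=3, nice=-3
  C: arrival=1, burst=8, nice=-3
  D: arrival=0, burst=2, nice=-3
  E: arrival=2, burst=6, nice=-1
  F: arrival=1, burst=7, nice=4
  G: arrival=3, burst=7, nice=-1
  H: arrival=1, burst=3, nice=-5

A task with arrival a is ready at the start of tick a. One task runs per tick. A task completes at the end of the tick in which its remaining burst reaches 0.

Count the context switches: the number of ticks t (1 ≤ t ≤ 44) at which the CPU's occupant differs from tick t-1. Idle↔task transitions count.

context switches = 9

t=0: ready={A,B,D} → run B
t=1: ready={A,B,C,D,F,H} → run H
t=2: ready={A,B,C,D,E,F,H} → run H
t=3: ready={A,B,C,D,E,F,G,H} → run H
t=4: ready={A,B,C,D,E,F,G} → run B
t=5: ready={A,B,C,D,E,F,G} → run B
t=6: ready={A,C,D,E,F,G} → run C
t=7: ready={A,C,D,E,F,G} → run C
t=8: ready={A,C,D,E,F,G} → run C
t=9: ready={A,C,D,E,F,G} → run C
t=10: ready={A,C,D,E,F,G} → run C
t=11: ready={A,C,D,E,F,G} → run C
t=12: ready={A,C,D,E,F,G} → run C
t=13: ready={A,C,D,E,F,G} → run C
t=14: ready={A,D,E,F,G} → run D
t=15: ready={A,D,E,F,G} → run D
t=16: ready={A,E,F,G} → run E
t=17: ready={A,E,F,G} → run E
t=18: ready={A,E,F,G} → run E
t=19: ready={A,E,F,G} → run E
t=20: ready={A,E,F,G} → run E
t=21: ready={A,E,F,G} → run E
t=22: ready={A,F,G} → run G
t=23: ready={A,F,G} → run G
t=24: ready={A,F,G} → run G
t=25: ready={A,F,G} → run G
t=26: ready={A,F,G} → run G
t=27: ready={A,F,G} → run G
t=28: ready={A,F,G} → run G
t=29: ready={A,F} → run A
t=30: ready={A,F} → run A
t=31: ready={A,F} → run A
t=32: ready={A,F} → run A
t=33: ready={A,F} → run A
t=34: ready={A,F} → run A
t=35: ready={F} → run F
t=36: ready={F} → run F
t=37: ready={F} → run F
t=38: ready={F} → run F
t=39: ready={F} → run F
t=40: ready={F} → run F
t=41: ready={F} → run F
t=42: (idle)
t=43: (idle)
t=44: (idle)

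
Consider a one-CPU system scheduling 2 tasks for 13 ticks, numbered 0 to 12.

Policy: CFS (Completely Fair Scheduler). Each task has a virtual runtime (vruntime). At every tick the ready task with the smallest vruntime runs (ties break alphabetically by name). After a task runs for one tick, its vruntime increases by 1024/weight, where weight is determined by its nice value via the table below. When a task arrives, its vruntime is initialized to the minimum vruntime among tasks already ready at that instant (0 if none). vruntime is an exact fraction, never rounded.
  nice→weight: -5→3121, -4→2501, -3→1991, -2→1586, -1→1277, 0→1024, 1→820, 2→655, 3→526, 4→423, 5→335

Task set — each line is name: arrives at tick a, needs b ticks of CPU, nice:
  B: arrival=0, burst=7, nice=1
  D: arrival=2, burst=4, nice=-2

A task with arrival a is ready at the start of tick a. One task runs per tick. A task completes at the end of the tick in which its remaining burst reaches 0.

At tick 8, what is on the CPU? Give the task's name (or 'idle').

t=0: vr[B=0] → run B
t=1: vr[B=256/205] → run B
t=2: vr[B=512/205 D=512/205] → run B
t=3: vr[B=768/205 D=512/205] → run D
t=4: vr[B=768/205 D=510976/162565] → run D
t=5: vr[B=768/205 D=615936/162565] → run B
t=6: vr[B=1024/205 D=615936/162565] → run D
t=7: vr[B=1024/205 D=720896/162565] → run D
t=8: vr[B=1024/205] → run B
t=9: vr[B=256/41] → run B
t=10: vr[B=1536/205] → run B
t=11: (idle)
t=12: (idle)

running at tick 8 = B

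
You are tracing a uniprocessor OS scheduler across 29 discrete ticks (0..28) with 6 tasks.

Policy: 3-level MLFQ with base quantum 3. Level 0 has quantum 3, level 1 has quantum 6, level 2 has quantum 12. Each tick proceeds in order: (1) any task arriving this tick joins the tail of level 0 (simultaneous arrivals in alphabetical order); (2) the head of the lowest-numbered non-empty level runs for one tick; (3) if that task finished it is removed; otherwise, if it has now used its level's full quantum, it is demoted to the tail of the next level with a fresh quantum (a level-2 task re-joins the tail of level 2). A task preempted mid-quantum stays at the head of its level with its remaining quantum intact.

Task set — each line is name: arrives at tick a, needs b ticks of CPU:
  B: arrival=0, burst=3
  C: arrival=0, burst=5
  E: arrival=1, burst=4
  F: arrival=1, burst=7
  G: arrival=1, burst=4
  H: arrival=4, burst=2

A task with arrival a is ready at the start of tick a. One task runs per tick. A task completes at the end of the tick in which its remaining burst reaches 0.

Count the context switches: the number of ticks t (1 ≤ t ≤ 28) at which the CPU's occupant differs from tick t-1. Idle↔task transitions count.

t=0: L0/L1/L2 = BC/-/- → run B
t=1: L0/L1/L2 = BCEFG/-/- → run B
t=2: L0/L1/L2 = BCEFG/-/- → run B
t=3: L0/L1/L2 = CEFG/-/- → run C
t=4: L0/L1/L2 = CEFGH/-/- → run C
t=5: L0/L1/L2 = CEFGH/-/- → run C
t=6: L0/L1/L2 = EFGH/C/- → run E
t=7: L0/L1/L2 = EFGH/C/- → run E
t=8: L0/L1/L2 = EFGH/C/- → run E
t=9: L0/L1/L2 = FGH/CE/- → run F
t=10: L0/L1/L2 = FGH/CE/- → run F
t=11: L0/L1/L2 = FGH/CE/- → run F
t=12: L0/L1/L2 = GH/CEF/- → run G
t=13: L0/L1/L2 = GH/CEF/- → run G
t=14: L0/L1/L2 = GH/CEF/- → run G
t=15: L0/L1/L2 = H/CEFG/- → run H
t=16: L0/L1/L2 = H/CEFG/- → run H
t=17: L0/L1/L2 = -/CEFG/- → run C
t=18: L0/L1/L2 = -/CEFG/- → run C
t=19: L0/L1/L2 = -/EFG/- → run E
t=20: L0/L1/L2 = -/FG/- → run F
t=21: L0/L1/L2 = -/FG/- → run F
t=22: L0/L1/L2 = -/FG/- → run F
t=23: L0/L1/L2 = -/FG/- → run F
t=24: L0/L1/L2 = -/G/- → run G
t=25: (idle)
t=26: (idle)
t=27: (idle)
t=28: (idle)

context switches = 10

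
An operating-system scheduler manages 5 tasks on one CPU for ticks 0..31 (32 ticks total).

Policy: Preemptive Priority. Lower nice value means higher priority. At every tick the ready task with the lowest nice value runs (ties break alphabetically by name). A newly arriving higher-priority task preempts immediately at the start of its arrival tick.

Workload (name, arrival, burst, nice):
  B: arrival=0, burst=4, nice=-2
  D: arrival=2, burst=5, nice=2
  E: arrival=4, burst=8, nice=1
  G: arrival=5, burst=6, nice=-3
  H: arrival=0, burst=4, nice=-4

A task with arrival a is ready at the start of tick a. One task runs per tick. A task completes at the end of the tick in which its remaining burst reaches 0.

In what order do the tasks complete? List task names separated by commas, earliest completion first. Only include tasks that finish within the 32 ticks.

t=0: ready={B,H} → run H
t=1: ready={B,H} → run H
t=2: ready={B,D,H} → run H
t=3: ready={B,D,H} → run H
t=4: ready={B,D,E} → run B
t=5: ready={B,D,E,G} → run G
t=6: ready={B,D,E,G} → run G
t=7: ready={B,D,E,G} → run G
t=8: ready={B,D,E,G} → run G
t=9: ready={B,D,E,G} → run G
t=10: ready={B,D,E,G} → run G
t=11: ready={B,D,E} → run B
t=12: ready={B,D,E} → run B
t=13: ready={B,D,E} → run B
t=14: ready={D,E} → run E
t=15: ready={D,E} → run E
t=16: ready={D,E} → run E
t=17: ready={D,E} → run E
t=18: ready={D,E} → run E
t=19: ready={D,E} → run E
t=20: ready={D,E} → run E
t=21: ready={D,E} → run E
t=22: ready={D} → run D
t=23: ready={D} → run D
t=24: ready={D} → run D
t=25: ready={D} → run D
t=26: ready={D} → run D
t=27: (idle)
t=28: (idle)
t=29: (idle)
t=30: (idle)
t=31: (idle)

completion order = H, G, B, E, D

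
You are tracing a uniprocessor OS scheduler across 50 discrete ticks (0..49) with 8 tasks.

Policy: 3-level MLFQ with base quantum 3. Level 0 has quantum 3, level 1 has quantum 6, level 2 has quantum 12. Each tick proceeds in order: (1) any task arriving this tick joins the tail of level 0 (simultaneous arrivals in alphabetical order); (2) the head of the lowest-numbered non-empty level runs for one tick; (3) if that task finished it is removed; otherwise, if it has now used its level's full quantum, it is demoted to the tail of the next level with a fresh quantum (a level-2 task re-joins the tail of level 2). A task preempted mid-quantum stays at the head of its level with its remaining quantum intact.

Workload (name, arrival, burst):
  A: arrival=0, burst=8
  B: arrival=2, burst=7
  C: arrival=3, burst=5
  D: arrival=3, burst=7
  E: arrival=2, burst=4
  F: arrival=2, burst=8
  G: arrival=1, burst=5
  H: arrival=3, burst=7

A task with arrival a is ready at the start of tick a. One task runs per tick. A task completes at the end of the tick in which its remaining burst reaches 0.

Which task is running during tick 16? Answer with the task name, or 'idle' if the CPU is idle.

running at tick 16 = C

t=0: L0/L1/L2 = A/-/- → run A
t=1: L0/L1/L2 = AG/-/- → run A
t=2: L0/L1/L2 = AGBEF/-/- → run A
t=3: L0/L1/L2 = GBEFCDH/A/- → run G
t=4: L0/L1/L2 = GBEFCDH/A/- → run G
t=5: L0/L1/L2 = GBEFCDH/A/- → run G
t=6: L0/L1/L2 = BEFCDH/AG/- → run B
t=7: L0/L1/L2 = BEFCDH/AG/- → run B
t=8: L0/L1/L2 = BEFCDH/AG/- → run B
t=9: L0/L1/L2 = EFCDH/AGB/- → run E
t=10: L0/L1/L2 = EFCDH/AGB/- → run E
t=11: L0/L1/L2 = EFCDH/AGB/- → run E
t=12: L0/L1/L2 = FCDH/AGBE/- → run F
t=13: L0/L1/L2 = FCDH/AGBE/- → run F
t=14: L0/L1/L2 = FCDH/AGBE/- → run F
t=15: L0/L1/L2 = CDH/AGBEF/- → run C
t=16: L0/L1/L2 = CDH/AGBEF/- → run C
t=17: L0/L1/L2 = CDH/AGBEF/- → run C
t=18: L0/L1/L2 = DH/AGBEFC/- → run D
t=19: L0/L1/L2 = DH/AGBEFC/- → run D
t=20: L0/L1/L2 = DH/AGBEFC/- → run D
t=21: L0/L1/L2 = H/AGBEFCD/- → run H
t=22: L0/L1/L2 = H/AGBEFCD/- → run H
t=23: L0/L1/L2 = H/AGBEFCD/- → run H
t=24: L0/L1/L2 = -/AGBEFCDH/- → run A
t=25: L0/L1/L2 = -/AGBEFCDH/- → run A
t=26: L0/L1/L2 = -/AGBEFCDH/- → run A
t=27: L0/L1/L2 = -/AGBEFCDH/- → run A
t=28: L0/L1/L2 = -/AGBEFCDH/- → run A
t=29: L0/L1/L2 = -/GBEFCDH/- → run G
t=30: L0/L1/L2 = -/GBEFCDH/- → run G
t=31: L0/L1/L2 = -/BEFCDH/- → run B
t=32: L0/L1/L2 = -/BEFCDH/- → run B
t=33: L0/L1/L2 = -/BEFCDH/- → run B
t=34: L0/L1/L2 = -/BEFCDH/- → run B
t=35: L0/L1/L2 = -/EFCDH/- → run E
t=36: L0/L1/L2 = -/FCDH/- → run F
t=37: L0/L1/L2 = -/FCDH/- → run F
t=38: L0/L1/L2 = -/FCDH/- → run F
t=39: L0/L1/L2 = -/FCDH/- → run F
t=40: L0/L1/L2 = -/FCDH/- → run F
t=41: L0/L1/L2 = -/CDH/- → run C
t=42: L0/L1/L2 = -/CDH/- → run C
t=43: L0/L1/L2 = -/DH/- → run D
t=44: L0/L1/L2 = -/DH/- → run D
t=45: L0/L1/L2 = -/DH/- → run D
t=46: L0/L1/L2 = -/DH/- → run D
t=47: L0/L1/L2 = -/H/- → run H
t=48: L0/L1/L2 = -/H/- → run H
t=49: L0/L1/L2 = -/H/- → run H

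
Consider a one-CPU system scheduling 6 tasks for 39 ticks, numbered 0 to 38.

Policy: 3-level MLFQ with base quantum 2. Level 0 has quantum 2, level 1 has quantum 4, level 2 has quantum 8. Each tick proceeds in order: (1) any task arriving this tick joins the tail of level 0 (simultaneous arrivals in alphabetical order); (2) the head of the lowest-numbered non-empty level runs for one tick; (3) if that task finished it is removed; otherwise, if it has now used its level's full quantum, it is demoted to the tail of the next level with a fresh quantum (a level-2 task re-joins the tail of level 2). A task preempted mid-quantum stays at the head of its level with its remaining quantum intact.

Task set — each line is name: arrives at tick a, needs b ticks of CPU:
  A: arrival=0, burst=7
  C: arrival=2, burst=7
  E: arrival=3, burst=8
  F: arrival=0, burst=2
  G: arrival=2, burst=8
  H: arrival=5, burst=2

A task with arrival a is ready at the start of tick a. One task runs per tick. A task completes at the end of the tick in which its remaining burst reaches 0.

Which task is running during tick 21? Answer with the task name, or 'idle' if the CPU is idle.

t=0: L0/L1/L2 = AF/-/- → run A
t=1: L0/L1/L2 = AF/-/- → run A
t=2: L0/L1/L2 = FCG/A/- → run F
t=3: L0/L1/L2 = FCGE/A/- → run F
t=4: L0/L1/L2 = CGE/A/- → run C
t=5: L0/L1/L2 = CGEH/A/- → run C
t=6: L0/L1/L2 = GEH/AC/- → run G
t=7: L0/L1/L2 = GEH/AC/- → run G
t=8: L0/L1/L2 = EH/ACG/- → run E
t=9: L0/L1/L2 = EH/ACG/- → run E
t=10: L0/L1/L2 = H/ACGE/- → run H
t=11: L0/L1/L2 = H/ACGE/- → run H
t=12: L0/L1/L2 = -/ACGE/- → run A
t=13: L0/L1/L2 = -/ACGE/- → run A
t=14: L0/L1/L2 = -/ACGE/- → run A
t=15: L0/L1/L2 = -/ACGE/- → run A
t=16: L0/L1/L2 = -/CGE/A → run C
t=17: L0/L1/L2 = -/CGE/A → run C
t=18: L0/L1/L2 = -/CGE/A → run C
t=19: L0/L1/L2 = -/CGE/A → run C
t=20: L0/L1/L2 = -/GE/AC → run G
t=21: L0/L1/L2 = -/GE/AC → run G
t=22: L0/L1/L2 = -/GE/AC → run G
t=23: L0/L1/L2 = -/GE/AC → run G
t=24: L0/L1/L2 = -/E/ACG → run E
t=25: L0/L1/L2 = -/E/ACG → run E
t=26: L0/L1/L2 = -/E/ACG → run E
t=27: L0/L1/L2 = -/E/ACG → run E
t=28: L0/L1/L2 = -/-/ACGE → run A
t=29: L0/L1/L2 = -/-/CGE → run C
t=30: L0/L1/L2 = -/-/GE → run G
t=31: L0/L1/L2 = -/-/GE → run G
t=32: L0/L1/L2 = -/-/E → run E
t=33: L0/L1/L2 = -/-/E → run E
t=34: (idle)
t=35: (idle)
t=36: (idle)
t=37: (idle)
t=38: (idle)

running at tick 21 = G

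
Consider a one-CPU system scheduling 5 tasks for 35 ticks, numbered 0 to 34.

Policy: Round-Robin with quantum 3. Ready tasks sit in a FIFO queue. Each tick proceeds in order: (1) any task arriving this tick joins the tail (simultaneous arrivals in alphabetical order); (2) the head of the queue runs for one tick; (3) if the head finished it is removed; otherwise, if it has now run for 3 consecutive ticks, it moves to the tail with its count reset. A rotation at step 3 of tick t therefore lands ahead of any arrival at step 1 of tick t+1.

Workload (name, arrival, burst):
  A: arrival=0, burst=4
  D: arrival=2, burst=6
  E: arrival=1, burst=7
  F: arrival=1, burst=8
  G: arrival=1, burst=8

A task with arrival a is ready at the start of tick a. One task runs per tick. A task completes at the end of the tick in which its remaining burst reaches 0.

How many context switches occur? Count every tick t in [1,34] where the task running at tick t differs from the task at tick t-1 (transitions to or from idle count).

t=0: queue=[A] q_used=0 → run A
t=1: queue=[A,E,F,G] q_used=1 → run A
t=2: queue=[A,E,F,G,D] q_used=2 → run A
t=3: queue=[E,F,G,D,A] q_used=0 → run E
t=4: queue=[E,F,G,D,A] q_used=1 → run E
t=5: queue=[E,F,G,D,A] q_used=2 → run E
t=6: queue=[F,G,D,A,E] q_used=0 → run F
t=7: queue=[F,G,D,A,E] q_used=1 → run F
t=8: queue=[F,G,D,A,E] q_used=2 → run F
t=9: queue=[G,D,A,E,F] q_used=0 → run G
t=10: queue=[G,D,A,E,F] q_used=1 → run G
t=11: queue=[G,D,A,E,F] q_used=2 → run G
t=12: queue=[D,A,E,F,G] q_used=0 → run D
t=13: queue=[D,A,E,F,G] q_used=1 → run D
t=14: queue=[D,A,E,F,G] q_used=2 → run D
t=15: queue=[A,E,F,G,D] q_used=0 → run A
t=16: queue=[E,F,G,D] q_used=0 → run E
t=17: queue=[E,F,G,D] q_used=1 → run E
t=18: queue=[E,F,G,D] q_used=2 → run E
t=19: queue=[F,G,D,E] q_used=0 → run F
t=20: queue=[F,G,D,E] q_used=1 → run F
t=21: queue=[F,G,D,E] q_used=2 → run F
t=22: queue=[G,D,E,F] q_used=0 → run G
t=23: queue=[G,D,E,F] q_used=1 → run G
t=24: queue=[G,D,E,F] q_used=2 → run G
t=25: queue=[D,E,F,G] q_used=0 → run D
t=26: queue=[D,E,F,G] q_used=1 → run D
t=27: queue=[D,E,F,G] q_used=2 → run D
t=28: queue=[E,F,G] q_used=0 → run E
t=29: queue=[F,G] q_used=0 → run F
t=30: queue=[F,G] q_used=1 → run F
t=31: queue=[G] q_used=0 → run G
t=32: queue=[G] q_used=1 → run G
t=33: (idle)
t=34: (idle)

context switches = 13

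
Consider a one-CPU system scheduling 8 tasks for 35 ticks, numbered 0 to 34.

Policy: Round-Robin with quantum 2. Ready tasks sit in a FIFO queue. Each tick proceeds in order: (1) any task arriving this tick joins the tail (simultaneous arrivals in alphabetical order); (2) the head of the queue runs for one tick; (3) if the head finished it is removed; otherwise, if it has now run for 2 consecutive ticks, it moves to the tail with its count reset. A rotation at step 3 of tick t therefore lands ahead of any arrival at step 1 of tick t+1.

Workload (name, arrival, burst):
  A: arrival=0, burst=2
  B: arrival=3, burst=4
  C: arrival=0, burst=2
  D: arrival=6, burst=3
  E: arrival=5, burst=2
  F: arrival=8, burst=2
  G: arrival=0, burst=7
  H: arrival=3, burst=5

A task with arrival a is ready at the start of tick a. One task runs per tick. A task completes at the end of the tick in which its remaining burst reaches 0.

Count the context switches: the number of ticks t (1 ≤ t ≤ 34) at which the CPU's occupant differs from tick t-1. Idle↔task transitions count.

t=0: queue=[A,C,G] q_used=0 → run A
t=1: queue=[A,C,G] q_used=1 → run A
t=2: queue=[C,G] q_used=0 → run C
t=3: queue=[C,G,B,H] q_used=1 → run C
t=4: queue=[G,B,H] q_used=0 → run G
t=5: queue=[G,B,H,E] q_used=1 → run G
t=6: queue=[B,H,E,G,D] q_used=0 → run B
t=7: queue=[B,H,E,G,D] q_used=1 → run B
t=8: queue=[H,E,G,D,B,F] q_used=0 → run H
t=9: queue=[H,E,G,D,B,F] q_used=1 → run H
t=10: queue=[E,G,D,B,F,H] q_used=0 → run E
t=11: queue=[E,G,D,B,F,H] q_used=1 → run E
t=12: queue=[G,D,B,F,H] q_used=0 → run G
t=13: queue=[G,D,B,F,H] q_used=1 → run G
t=14: queue=[D,B,F,H,G] q_used=0 → run D
t=15: queue=[D,B,F,H,G] q_used=1 → run D
t=16: queue=[B,F,H,G,D] q_used=0 → run B
t=17: queue=[B,F,H,G,D] q_used=1 → run B
t=18: queue=[F,H,G,D] q_used=0 → run F
t=19: queue=[F,H,G,D] q_used=1 → run F
t=20: queue=[H,G,D] q_used=0 → run H
t=21: queue=[H,G,D] q_used=1 → run H
t=22: queue=[G,D,H] q_used=0 → run G
t=23: queue=[G,D,H] q_used=1 → run G
t=24: queue=[D,H,G] q_used=0 → run D
t=25: queue=[H,G] q_used=0 → run H
t=26: queue=[G] q_used=0 → run G
t=27: (idle)
t=28: (idle)
t=29: (idle)
t=30: (idle)
t=31: (idle)
t=32: (idle)
t=33: (idle)
t=34: (idle)

context switches = 15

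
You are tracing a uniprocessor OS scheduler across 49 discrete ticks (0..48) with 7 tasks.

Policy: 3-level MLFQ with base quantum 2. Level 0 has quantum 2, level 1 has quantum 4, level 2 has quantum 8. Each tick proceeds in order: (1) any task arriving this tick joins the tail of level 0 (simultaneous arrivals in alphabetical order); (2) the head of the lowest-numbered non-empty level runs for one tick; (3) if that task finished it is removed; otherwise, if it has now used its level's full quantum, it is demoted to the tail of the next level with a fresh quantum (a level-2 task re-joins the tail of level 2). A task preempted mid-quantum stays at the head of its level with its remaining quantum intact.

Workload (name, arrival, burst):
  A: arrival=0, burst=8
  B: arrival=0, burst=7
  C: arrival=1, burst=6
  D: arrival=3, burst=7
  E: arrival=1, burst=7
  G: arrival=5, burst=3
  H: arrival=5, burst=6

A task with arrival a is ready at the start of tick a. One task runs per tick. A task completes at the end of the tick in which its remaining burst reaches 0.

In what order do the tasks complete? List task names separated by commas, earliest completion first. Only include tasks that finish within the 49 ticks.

t=0: L0/L1/L2 = AB/-/- → run A
t=1: L0/L1/L2 = ABCE/-/- → run A
t=2: L0/L1/L2 = BCE/A/- → run B
t=3: L0/L1/L2 = BCED/A/- → run B
t=4: L0/L1/L2 = CED/AB/- → run C
t=5: L0/L1/L2 = CEDGH/AB/- → run C
t=6: L0/L1/L2 = EDGH/ABC/- → run E
t=7: L0/L1/L2 = EDGH/ABC/- → run E
t=8: L0/L1/L2 = DGH/ABCE/- → run D
t=9: L0/L1/L2 = DGH/ABCE/- → run D
t=10: L0/L1/L2 = GH/ABCED/- → run G
t=11: L0/L1/L2 = GH/ABCED/- → run G
t=12: L0/L1/L2 = H/ABCEDG/- → run H
t=13: L0/L1/L2 = H/ABCEDG/- → run H
t=14: L0/L1/L2 = -/ABCEDGH/- → run A
t=15: L0/L1/L2 = -/ABCEDGH/- → run A
t=16: L0/L1/L2 = -/ABCEDGH/- → run A
t=17: L0/L1/L2 = -/ABCEDGH/- → run A
t=18: L0/L1/L2 = -/BCEDGH/A → run B
t=19: L0/L1/L2 = -/BCEDGH/A → run B
t=20: L0/L1/L2 = -/BCEDGH/A → run B
t=21: L0/L1/L2 = -/BCEDGH/A → run B
t=22: L0/L1/L2 = -/CEDGH/AB → run C
t=23: L0/L1/L2 = -/CEDGH/AB → run C
t=24: L0/L1/L2 = -/CEDGH/AB → run C
t=25: L0/L1/L2 = -/CEDGH/AB → run C
t=26: L0/L1/L2 = -/EDGH/AB → run E
t=27: L0/L1/L2 = -/EDGH/AB → run E
t=28: L0/L1/L2 = -/EDGH/AB → run E
t=29: L0/L1/L2 = -/EDGH/AB → run E
t=30: L0/L1/L2 = -/DGH/ABE → run D
t=31: L0/L1/L2 = -/DGH/ABE → run D
t=32: L0/L1/L2 = -/DGH/ABE → run D
t=33: L0/L1/L2 = -/DGH/ABE → run D
t=34: L0/L1/L2 = -/GH/ABED → run G
t=35: L0/L1/L2 = -/H/ABED → run H
t=36: L0/L1/L2 = -/H/ABED → run H
t=37: L0/L1/L2 = -/H/ABED → run H
t=38: L0/L1/L2 = -/H/ABED → run H
t=39: L0/L1/L2 = -/-/ABED → run A
t=40: L0/L1/L2 = -/-/ABED → run A
t=41: L0/L1/L2 = -/-/BED → run B
t=42: L0/L1/L2 = -/-/ED → run E
t=43: L0/L1/L2 = -/-/D → run D
t=44: (idle)
t=45: (idle)
t=46: (idle)
t=47: (idle)
t=48: (idle)

completion order = C, G, H, A, B, E, D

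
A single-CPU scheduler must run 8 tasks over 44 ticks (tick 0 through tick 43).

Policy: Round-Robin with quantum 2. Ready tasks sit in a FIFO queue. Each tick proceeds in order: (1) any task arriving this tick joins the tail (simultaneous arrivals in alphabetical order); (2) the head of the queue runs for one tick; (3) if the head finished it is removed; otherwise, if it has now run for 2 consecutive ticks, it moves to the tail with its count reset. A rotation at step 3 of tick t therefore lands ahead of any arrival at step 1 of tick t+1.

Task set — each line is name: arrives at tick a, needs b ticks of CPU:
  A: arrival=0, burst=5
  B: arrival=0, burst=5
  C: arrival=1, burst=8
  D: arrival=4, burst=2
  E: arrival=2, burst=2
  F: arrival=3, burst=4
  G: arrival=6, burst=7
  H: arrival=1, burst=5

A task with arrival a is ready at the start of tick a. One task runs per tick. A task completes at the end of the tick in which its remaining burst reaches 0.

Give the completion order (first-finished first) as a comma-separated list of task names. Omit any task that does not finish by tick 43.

t=0: queue=[A,B] q_used=0 → run A
t=1: queue=[A,B,C,H] q_used=1 → run A
t=2: queue=[B,C,H,A,E] q_used=0 → run B
t=3: queue=[B,C,H,A,E,F] q_used=1 → run B
t=4: queue=[C,H,A,E,F,B,D] q_used=0 → run C
t=5: queue=[C,H,A,E,F,B,D] q_used=1 → run C
t=6: queue=[H,A,E,F,B,D,C,G] q_used=0 → run H
t=7: queue=[H,A,E,F,B,D,C,G] q_used=1 → run H
t=8: queue=[A,E,F,B,D,C,G,H] q_used=0 → run A
t=9: queue=[A,E,F,B,D,C,G,H] q_used=1 → run A
t=10: queue=[E,F,B,D,C,G,H,A] q_used=0 → run E
t=11: queue=[E,F,B,D,C,G,H,A] q_used=1 → run E
t=12: queue=[F,B,D,C,G,H,A] q_used=0 → run F
t=13: queue=[F,B,D,C,G,H,A] q_used=1 → run F
t=14: queue=[B,D,C,G,H,A,F] q_used=0 → run B
t=15: queue=[B,D,C,G,H,A,F] q_used=1 → run B
t=16: queue=[D,C,G,H,A,F,B] q_used=0 → run D
t=17: queue=[D,C,G,H,A,F,B] q_used=1 → run D
t=18: queue=[C,G,H,A,F,B] q_used=0 → run C
t=19: queue=[C,G,H,A,F,B] q_used=1 → run C
t=20: queue=[G,H,A,F,B,C] q_used=0 → run G
t=21: queue=[G,H,A,F,B,C] q_used=1 → run G
t=22: queue=[H,A,F,B,C,G] q_used=0 → run H
t=23: queue=[H,A,F,B,C,G] q_used=1 → run H
t=24: queue=[A,F,B,C,G,H] q_used=0 → run A
t=25: queue=[F,B,C,G,H] q_used=0 → run F
t=26: queue=[F,B,C,G,H] q_used=1 → run F
t=27: queue=[B,C,G,H] q_used=0 → run B
t=28: queue=[C,G,H] q_used=0 → run C
t=29: queue=[C,G,H] q_used=1 → run C
t=30: queue=[G,H,C] q_used=0 → run G
t=31: queue=[G,H,C] q_used=1 → run G
t=32: queue=[H,C,G] q_used=0 → run H
t=33: queue=[C,G] q_used=0 → run C
t=34: queue=[C,G] q_used=1 → run C
t=35: queue=[G] q_used=0 → run G
t=36: queue=[G] q_used=1 → run G
t=37: queue=[G] q_used=0 → run G
t=38: (idle)
t=39: (idle)
t=40: (idle)
t=41: (idle)
t=42: (idle)
t=43: (idle)

completion order = E, D, A, F, B, H, C, G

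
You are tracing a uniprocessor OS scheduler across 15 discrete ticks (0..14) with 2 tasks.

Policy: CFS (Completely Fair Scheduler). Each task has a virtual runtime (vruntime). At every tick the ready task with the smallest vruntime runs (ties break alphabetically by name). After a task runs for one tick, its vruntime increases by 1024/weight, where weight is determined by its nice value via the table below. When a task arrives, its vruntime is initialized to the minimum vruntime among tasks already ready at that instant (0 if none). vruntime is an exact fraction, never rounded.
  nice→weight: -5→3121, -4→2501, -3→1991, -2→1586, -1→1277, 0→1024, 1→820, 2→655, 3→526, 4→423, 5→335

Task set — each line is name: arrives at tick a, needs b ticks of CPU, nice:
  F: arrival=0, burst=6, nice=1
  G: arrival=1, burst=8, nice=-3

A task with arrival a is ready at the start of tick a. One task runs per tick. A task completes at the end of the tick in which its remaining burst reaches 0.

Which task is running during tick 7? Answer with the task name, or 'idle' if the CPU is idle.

t=0: vr[F=0] → run F
t=1: vr[F=256/205 G=256/205] → run F
t=2: vr[F=512/205 G=256/205] → run G
t=3: vr[F=512/205 G=719616/408155] → run G
t=4: vr[F=512/205 G=929536/408155] → run G
t=5: vr[F=512/205 G=1139456/408155] → run F
t=6: vr[F=768/205 G=1139456/408155] → run G
t=7: vr[F=768/205 G=1349376/408155] → run G
t=8: vr[F=768/205 G=1559296/408155] → run F
t=9: vr[F=1024/205 G=1559296/408155] → run G
t=10: vr[F=1024/205 G=1769216/408155] → run G
t=11: vr[F=1024/205 G=1979136/408155] → run G
t=12: vr[F=1024/205] → run F
t=13: vr[F=256/41] → run F
t=14: (idle)

running at tick 7 = G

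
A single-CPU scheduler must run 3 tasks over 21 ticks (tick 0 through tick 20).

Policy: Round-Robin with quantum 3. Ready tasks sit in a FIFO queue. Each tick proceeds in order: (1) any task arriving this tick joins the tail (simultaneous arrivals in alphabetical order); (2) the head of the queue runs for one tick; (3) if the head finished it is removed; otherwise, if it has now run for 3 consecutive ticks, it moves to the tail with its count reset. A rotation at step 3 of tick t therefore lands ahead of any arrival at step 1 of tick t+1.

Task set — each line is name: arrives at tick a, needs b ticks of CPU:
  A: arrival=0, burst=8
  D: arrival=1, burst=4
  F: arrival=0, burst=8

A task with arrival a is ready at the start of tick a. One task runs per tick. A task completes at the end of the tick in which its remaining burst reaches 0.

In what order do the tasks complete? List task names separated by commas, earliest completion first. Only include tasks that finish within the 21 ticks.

t=0: queue=[A,F] q_used=0 → run A
t=1: queue=[A,F,D] q_used=1 → run A
t=2: queue=[A,F,D] q_used=2 → run A
t=3: queue=[F,D,A] q_used=0 → run F
t=4: queue=[F,D,A] q_used=1 → run F
t=5: queue=[F,D,A] q_used=2 → run F
t=6: queue=[D,A,F] q_used=0 → run D
t=7: queue=[D,A,F] q_used=1 → run D
t=8: queue=[D,A,F] q_used=2 → run D
t=9: queue=[A,F,D] q_used=0 → run A
t=10: queue=[A,F,D] q_used=1 → run A
t=11: queue=[A,F,D] q_used=2 → run A
t=12: queue=[F,D,A] q_used=0 → run F
t=13: queue=[F,D,A] q_used=1 → run F
t=14: queue=[F,D,A] q_used=2 → run F
t=15: queue=[D,A,F] q_used=0 → run D
t=16: queue=[A,F] q_used=0 → run A
t=17: queue=[A,F] q_used=1 → run A
t=18: queue=[F] q_used=0 → run F
t=19: queue=[F] q_used=1 → run F
t=20: (idle)

completion order = D, A, F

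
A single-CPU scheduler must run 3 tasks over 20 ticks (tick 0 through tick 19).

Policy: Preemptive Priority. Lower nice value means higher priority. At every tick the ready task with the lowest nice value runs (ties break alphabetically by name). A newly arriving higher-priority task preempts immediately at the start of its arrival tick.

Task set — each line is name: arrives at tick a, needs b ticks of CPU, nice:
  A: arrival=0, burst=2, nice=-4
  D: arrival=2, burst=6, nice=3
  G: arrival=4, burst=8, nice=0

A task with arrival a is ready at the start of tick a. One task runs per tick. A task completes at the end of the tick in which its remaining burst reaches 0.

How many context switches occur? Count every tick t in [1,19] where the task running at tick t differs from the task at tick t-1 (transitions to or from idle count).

context switches = 4

t=0: ready={A} → run A
t=1: ready={A} → run A
t=2: ready={D} → run D
t=3: ready={D} → run D
t=4: ready={D,G} → run G
t=5: ready={D,G} → run G
t=6: ready={D,G} → run G
t=7: ready={D,G} → run G
t=8: ready={D,G} → run G
t=9: ready={D,G} → run G
t=10: ready={D,G} → run G
t=11: ready={D,G} → run G
t=12: ready={D} → run D
t=13: ready={D} → run D
t=14: ready={D} → run D
t=15: ready={D} → run D
t=16: (idle)
t=17: (idle)
t=18: (idle)
t=19: (idle)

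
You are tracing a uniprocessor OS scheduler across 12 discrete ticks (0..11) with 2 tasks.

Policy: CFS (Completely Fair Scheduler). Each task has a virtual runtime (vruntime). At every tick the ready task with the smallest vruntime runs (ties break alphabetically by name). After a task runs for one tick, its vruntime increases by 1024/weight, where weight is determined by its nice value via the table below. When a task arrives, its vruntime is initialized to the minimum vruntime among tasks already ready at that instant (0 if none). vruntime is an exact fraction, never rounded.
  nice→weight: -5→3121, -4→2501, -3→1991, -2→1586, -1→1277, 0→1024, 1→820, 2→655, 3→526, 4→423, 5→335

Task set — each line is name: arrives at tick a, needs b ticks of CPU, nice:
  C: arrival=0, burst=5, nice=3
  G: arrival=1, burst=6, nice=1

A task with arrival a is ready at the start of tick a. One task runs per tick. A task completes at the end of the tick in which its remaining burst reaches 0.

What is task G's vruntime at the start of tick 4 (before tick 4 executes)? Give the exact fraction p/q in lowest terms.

vruntime(G, start of tick 4) = 239616/53915

t=0: vr[C=0] → run C
t=1: vr[C=512/263 G=512/263] → run C
t=2: vr[C=1024/263 G=512/263] → run G
t=3: vr[C=1024/263 G=172288/53915] → run G
t=4: vr[C=1024/263 G=239616/53915] → run C
t=5: vr[C=1536/263 G=239616/53915] → run G
t=6: vr[C=1536/263 G=306944/53915] → run G
t=7: vr[C=1536/263 G=374272/53915] → run C
t=8: vr[C=2048/263 G=374272/53915] → run G
t=9: vr[C=2048/263 G=88320/10783] → run C
t=10: vr[G=88320/10783] → run G
t=11: (idle)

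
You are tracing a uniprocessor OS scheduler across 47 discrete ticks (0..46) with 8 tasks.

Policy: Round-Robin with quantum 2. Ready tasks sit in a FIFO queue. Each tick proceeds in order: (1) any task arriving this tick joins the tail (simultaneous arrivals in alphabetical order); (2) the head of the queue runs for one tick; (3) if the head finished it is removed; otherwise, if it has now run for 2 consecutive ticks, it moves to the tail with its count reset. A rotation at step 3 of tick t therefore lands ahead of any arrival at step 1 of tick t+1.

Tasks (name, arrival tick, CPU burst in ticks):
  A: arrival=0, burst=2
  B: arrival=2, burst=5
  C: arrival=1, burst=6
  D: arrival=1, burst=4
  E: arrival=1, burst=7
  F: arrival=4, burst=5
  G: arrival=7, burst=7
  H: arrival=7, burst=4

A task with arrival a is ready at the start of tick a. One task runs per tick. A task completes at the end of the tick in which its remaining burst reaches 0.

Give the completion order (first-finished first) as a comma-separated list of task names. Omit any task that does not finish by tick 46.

t=0: queue=[A] q_used=0 → run A
t=1: queue=[A,C,D,E] q_used=1 → run A
t=2: queue=[C,D,E,B] q_used=0 → run C
t=3: queue=[C,D,E,B] q_used=1 → run C
t=4: queue=[D,E,B,C,F] q_used=0 → run D
t=5: queue=[D,E,B,C,F] q_used=1 → run D
t=6: queue=[E,B,C,F,D] q_used=0 → run E
t=7: queue=[E,B,C,F,D,G,H] q_used=1 → run E
t=8: queue=[B,C,F,D,G,H,E] q_used=0 → run B
t=9: queue=[B,C,F,D,G,H,E] q_used=1 → run B
t=10: queue=[C,F,D,G,H,E,B] q_used=0 → run C
t=11: queue=[C,F,D,G,H,E,B] q_used=1 → run C
t=12: queue=[F,D,G,H,E,B,C] q_used=0 → run F
t=13: queue=[F,D,G,H,E,B,C] q_used=1 → run F
t=14: queue=[D,G,H,E,B,C,F] q_used=0 → run D
t=15: queue=[D,G,H,E,B,C,F] q_used=1 → run D
t=16: queue=[G,H,E,B,C,F] q_used=0 → run G
t=17: queue=[G,H,E,B,C,F] q_used=1 → run G
t=18: queue=[H,E,B,C,F,G] q_used=0 → run H
t=19: queue=[H,E,B,C,F,G] q_used=1 → run H
t=20: queue=[E,B,C,F,G,H] q_used=0 → run E
t=21: queue=[E,B,C,F,G,H] q_used=1 → run E
t=22: queue=[B,C,F,G,H,E] q_used=0 → run B
t=23: queue=[B,C,F,G,H,E] q_used=1 → run B
t=24: queue=[C,F,G,H,E,B] q_used=0 → run C
t=25: queue=[C,F,G,H,E,B] q_used=1 → run C
t=26: queue=[F,G,H,E,B] q_used=0 → run F
t=27: queue=[F,G,H,E,B] q_used=1 → run F
t=28: queue=[G,H,E,B,F] q_used=0 → run G
t=29: queue=[G,H,E,B,F] q_used=1 → run G
t=30: queue=[H,E,B,F,G] q_used=0 → run H
t=31: queue=[H,E,B,F,G] q_used=1 → run H
t=32: queue=[E,B,F,G] q_used=0 → run E
t=33: queue=[E,B,F,G] q_used=1 → run E
t=34: queue=[B,F,G,E] q_used=0 → run B
t=35: queue=[F,G,E] q_used=0 → run F
t=36: queue=[G,E] q_used=0 → run G
t=37: queue=[G,E] q_used=1 → run G
t=38: queue=[E,G] q_used=0 → run E
t=39: queue=[G] q_used=0 → run G
t=40: (idle)
t=41: (idle)
t=42: (idle)
t=43: (idle)
t=44: (idle)
t=45: (idle)
t=46: (idle)

completion order = A, D, C, H, B, F, E, G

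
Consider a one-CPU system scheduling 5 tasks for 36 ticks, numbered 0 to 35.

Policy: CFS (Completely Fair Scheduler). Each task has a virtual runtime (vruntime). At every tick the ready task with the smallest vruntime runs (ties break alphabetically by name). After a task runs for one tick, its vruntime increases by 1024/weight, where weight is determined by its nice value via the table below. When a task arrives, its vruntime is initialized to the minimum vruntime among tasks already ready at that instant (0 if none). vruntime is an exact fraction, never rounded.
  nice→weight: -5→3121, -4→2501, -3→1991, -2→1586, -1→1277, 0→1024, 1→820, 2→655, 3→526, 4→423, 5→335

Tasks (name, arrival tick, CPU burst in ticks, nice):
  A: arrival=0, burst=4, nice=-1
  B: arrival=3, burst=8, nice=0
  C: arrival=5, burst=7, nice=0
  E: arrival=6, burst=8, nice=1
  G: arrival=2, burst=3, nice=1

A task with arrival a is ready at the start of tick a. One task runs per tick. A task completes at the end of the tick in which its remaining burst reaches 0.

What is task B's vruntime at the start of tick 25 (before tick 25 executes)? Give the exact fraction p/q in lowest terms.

t=0: vr[A=0] → run A
t=1: vr[A=1024/1277] → run A
t=2: vr[A=2048/1277 G=2048/1277] → run A
t=3: vr[A=3072/1277 B=2048/1277 G=2048/1277] → run B
t=4: vr[A=3072/1277 B=3325/1277 G=2048/1277] → run G
t=5: vr[A=3072/1277 B=3325/1277 C=3072/1277 G=746752/261785] → run A
t=6: vr[B=3325/1277 C=3072/1277 E=3072/1277 G=746752/261785] → run C
t=7: vr[B=3325/1277 C=4349/1277 E=3072/1277 G=746752/261785] → run E
t=8: vr[B=3325/1277 C=4349/1277 E=956672/261785 G=746752/261785] → run B
t=9: vr[B=4602/1277 C=4349/1277 E=956672/261785 G=746752/261785] → run G
t=10: vr[B=4602/1277 C=4349/1277 E=956672/261785 G=1073664/261785] → run C
t=11: vr[B=4602/1277 C=5626/1277 E=956672/261785 G=1073664/261785] → run B
t=12: vr[B=5879/1277 C=5626/1277 E=956672/261785 G=1073664/261785] → run E
t=13: vr[B=5879/1277 C=5626/1277 E=1283584/261785 G=1073664/261785] → run G
t=14: vr[B=5879/1277 C=5626/1277 E=1283584/261785] → run C
t=15: vr[B=5879/1277 C=6903/1277 E=1283584/261785] → run B
t=16: vr[B=7156/1277 C=6903/1277 E=1283584/261785] → run E
t=17: vr[B=7156/1277 C=6903/1277 E=1610496/261785] → run C
t=18: vr[B=7156/1277 C=8180/1277 E=1610496/261785] → run B
t=19: vr[B=8433/1277 C=8180/1277 E=1610496/261785] → run E
t=20: vr[B=8433/1277 C=8180/1277 E=1937408/261785] → run C
t=21: vr[B=8433/1277 C=9457/1277 E=1937408/261785] → run B
t=22: vr[B=9710/1277 C=9457/1277 E=1937408/261785] → run E
t=23: vr[B=9710/1277 C=9457/1277 E=452864/52357] → run C
t=24: vr[B=9710/1277 C=10734/1277 E=452864/52357] → run B
t=25: vr[B=10987/1277 C=10734/1277 E=452864/52357] → run C
t=26: vr[B=10987/1277 E=452864/52357] → run B
t=27: vr[E=452864/52357] → run E
t=28: vr[E=2591232/261785] → run E
t=29: vr[E=2918144/261785] → run E
t=30: (idle)
t=31: (idle)
t=32: (idle)
t=33: (idle)
t=34: (idle)
t=35: (idle)

vruntime(B, start of tick 25) = 10987/1277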